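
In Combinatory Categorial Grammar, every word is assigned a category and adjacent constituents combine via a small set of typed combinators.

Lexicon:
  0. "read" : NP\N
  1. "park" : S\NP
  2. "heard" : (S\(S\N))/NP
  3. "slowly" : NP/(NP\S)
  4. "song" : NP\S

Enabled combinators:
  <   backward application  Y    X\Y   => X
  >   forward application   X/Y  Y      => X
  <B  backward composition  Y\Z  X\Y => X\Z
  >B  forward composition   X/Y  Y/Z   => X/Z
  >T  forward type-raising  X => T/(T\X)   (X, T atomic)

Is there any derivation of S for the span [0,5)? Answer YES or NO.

[0,5] S   <
  [0,2] S\N   <B
    [0,1] "read" : NP\N
    [1,2] "park" : S\NP
  [2,5] S\(S\N)   >
    [2,3] "heard" : (S\(S\N))/NP
    [3,5] NP   >
      [3,4] "slowly" : NP/(NP\S)
      [4,5] "song" : NP\S

YES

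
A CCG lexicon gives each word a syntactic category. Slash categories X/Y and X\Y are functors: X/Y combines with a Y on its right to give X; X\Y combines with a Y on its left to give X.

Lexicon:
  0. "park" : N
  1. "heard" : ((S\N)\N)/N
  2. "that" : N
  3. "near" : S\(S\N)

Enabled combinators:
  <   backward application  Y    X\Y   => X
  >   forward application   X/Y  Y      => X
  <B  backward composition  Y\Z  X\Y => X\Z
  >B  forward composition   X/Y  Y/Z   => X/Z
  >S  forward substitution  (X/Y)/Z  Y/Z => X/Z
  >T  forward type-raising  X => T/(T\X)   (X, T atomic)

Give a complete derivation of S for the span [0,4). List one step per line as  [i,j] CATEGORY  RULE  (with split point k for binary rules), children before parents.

[0,4] S   <
  [0,3] S\N   <
    [0,1] "park" : N
    [1,3] (S\N)\N   >
      [1,2] "heard" : ((S\N)\N)/N
      [2,3] "that" : N
  [3,4] "near" : S\(S\N)

[0,1] N  lex  "park"
[1,2] ((S\N)\N)/N  lex  "heard"
[2,3] N  lex  "that"
[1,3] (S\N)\N  >  k=2
[0,3] S\N  <  k=1
[3,4] S\(S\N)  lex  "near"
[0,4] S  <  k=3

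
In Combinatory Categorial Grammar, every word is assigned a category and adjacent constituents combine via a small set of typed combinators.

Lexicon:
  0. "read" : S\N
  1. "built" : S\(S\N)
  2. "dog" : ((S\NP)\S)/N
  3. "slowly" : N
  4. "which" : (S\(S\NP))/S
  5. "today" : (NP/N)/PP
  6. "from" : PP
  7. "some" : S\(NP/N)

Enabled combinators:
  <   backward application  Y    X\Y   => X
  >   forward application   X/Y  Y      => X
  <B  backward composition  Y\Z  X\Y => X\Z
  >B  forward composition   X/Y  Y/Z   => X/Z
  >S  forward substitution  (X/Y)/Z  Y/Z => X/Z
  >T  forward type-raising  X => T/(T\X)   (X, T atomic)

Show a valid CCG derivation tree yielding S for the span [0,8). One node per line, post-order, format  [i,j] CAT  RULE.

[0,1] S\N  lex  "read"
[1,2] S\(S\N)  lex  "built"
[0,2] S  <  k=1
[2,3] ((S\NP)\S)/N  lex  "dog"
[3,4] N  lex  "slowly"
[2,4] (S\NP)\S  >  k=3
[0,4] S\NP  <  k=2
[4,5] (S\(S\NP))/S  lex  "which"
[5,6] (NP/N)/PP  lex  "today"
[6,7] PP  lex  "from"
[5,7] NP/N  >  k=6
[7,8] S\(NP/N)  lex  "some"
[5,8] S  <  k=7
[4,8] S\(S\NP)  >  k=5
[0,8] S  <  k=4

[0,8] S   <
  [0,4] S\NP   <
    [0,2] S   <
      [0,1] "read" : S\N
      [1,2] "built" : S\(S\N)
    [2,4] (S\NP)\S   >
      [2,3] "dog" : ((S\NP)\S)/N
      [3,4] "slowly" : N
  [4,8] S\(S\NP)   >
    [4,5] "which" : (S\(S\NP))/S
    [5,8] S   <
      [5,7] NP/N   >
        [5,6] "today" : (NP/N)/PP
        [6,7] "from" : PP
      [7,8] "some" : S\(NP/N)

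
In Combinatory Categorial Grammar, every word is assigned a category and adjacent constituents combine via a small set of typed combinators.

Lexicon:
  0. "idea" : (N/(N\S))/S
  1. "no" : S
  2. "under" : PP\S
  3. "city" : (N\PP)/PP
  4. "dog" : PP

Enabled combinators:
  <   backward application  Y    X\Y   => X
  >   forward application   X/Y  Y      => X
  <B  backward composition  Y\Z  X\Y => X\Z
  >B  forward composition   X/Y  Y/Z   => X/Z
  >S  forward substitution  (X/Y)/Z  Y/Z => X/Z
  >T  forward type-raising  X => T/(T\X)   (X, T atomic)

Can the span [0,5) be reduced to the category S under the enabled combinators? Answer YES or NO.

(N/(N\S))/S S PP\S (N\PP)/PP PP
CKY chart[0,5] = {(N/(N\S))/(S\N), N, N/(N\N), NP/(NP\N), PP/(PP\N), S/(S\N)}; S ∉ chart

NO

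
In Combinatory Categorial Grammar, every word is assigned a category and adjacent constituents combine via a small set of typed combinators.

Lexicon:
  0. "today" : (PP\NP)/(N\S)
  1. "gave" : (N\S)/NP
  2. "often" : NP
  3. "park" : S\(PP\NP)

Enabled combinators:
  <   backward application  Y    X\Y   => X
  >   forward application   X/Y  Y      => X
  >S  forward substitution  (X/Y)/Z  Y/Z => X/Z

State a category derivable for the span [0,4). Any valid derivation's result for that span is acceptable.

[0,4] S   <
  [0,3] PP\NP   >
    [0,1] "today" : (PP\NP)/(N\S)
    [1,3] N\S   >
      [1,2] "gave" : (N\S)/NP
      [2,3] "often" : NP
  [3,4] "park" : S\(PP\NP)

S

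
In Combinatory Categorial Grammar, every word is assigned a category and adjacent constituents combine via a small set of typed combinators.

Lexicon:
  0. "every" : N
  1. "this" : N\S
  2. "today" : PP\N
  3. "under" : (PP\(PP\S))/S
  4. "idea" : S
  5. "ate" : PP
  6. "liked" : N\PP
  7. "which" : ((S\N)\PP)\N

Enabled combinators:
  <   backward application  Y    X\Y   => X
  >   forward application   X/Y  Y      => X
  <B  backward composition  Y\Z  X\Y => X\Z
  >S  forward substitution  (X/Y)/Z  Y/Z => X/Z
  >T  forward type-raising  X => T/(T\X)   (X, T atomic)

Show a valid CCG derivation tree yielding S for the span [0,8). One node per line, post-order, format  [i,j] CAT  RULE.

[0,1] N  lex  "every"
[0,1] S/(S\N)  >T
[1,2] N\S  lex  "this"
[2,3] PP\N  lex  "today"
[1,3] PP\S  <B  k=2
[3,4] (PP\(PP\S))/S  lex  "under"
[4,5] S  lex  "idea"
[3,5] PP\(PP\S)  >  k=4
[1,5] PP  <  k=3
[5,6] PP  lex  "ate"
[6,7] N\PP  lex  "liked"
[5,7] N  <  k=6
[7,8] ((S\N)\PP)\N  lex  "which"
[5,8] (S\N)\PP  <  k=7
[1,8] S\N  <  k=5
[0,8] S  >  k=1

[0,8] S   >
  [0,1] S/(S\N)   >T
    [0,1] "every" : N
  [1,8] S\N   <
    [1,5] PP   <
      [1,3] PP\S   <B
        [1,2] "this" : N\S
        [2,3] "today" : PP\N
      [3,5] PP\(PP\S)   >
        [3,4] "under" : (PP\(PP\S))/S
        [4,5] "idea" : S
    [5,8] (S\N)\PP   <
      [5,7] N   <
        [5,6] "ate" : PP
        [6,7] "liked" : N\PP
      [7,8] "which" : ((S\N)\PP)\N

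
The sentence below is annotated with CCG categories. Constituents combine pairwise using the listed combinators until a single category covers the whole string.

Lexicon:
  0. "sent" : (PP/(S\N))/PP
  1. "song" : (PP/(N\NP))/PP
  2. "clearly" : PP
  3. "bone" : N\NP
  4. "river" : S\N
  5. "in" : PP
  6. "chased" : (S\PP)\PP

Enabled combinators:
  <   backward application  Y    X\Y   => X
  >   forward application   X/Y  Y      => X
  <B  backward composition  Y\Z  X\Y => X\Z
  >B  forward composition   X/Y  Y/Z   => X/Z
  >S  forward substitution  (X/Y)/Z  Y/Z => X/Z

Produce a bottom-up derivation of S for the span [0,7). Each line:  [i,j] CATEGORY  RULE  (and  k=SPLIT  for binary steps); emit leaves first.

[0,7] S   <
  [0,5] PP   >
    [0,4] PP/(S\N)   >
      [0,1] "sent" : (PP/(S\N))/PP
      [1,4] PP   >
        [1,3] PP/(N\NP)   >
          [1,2] "song" : (PP/(N\NP))/PP
          [2,3] "clearly" : PP
        [3,4] "bone" : N\NP
    [4,5] "river" : S\N
  [5,7] S\PP   <
    [5,6] "in" : PP
    [6,7] "chased" : (S\PP)\PP

[0,1] (PP/(S\N))/PP  lex  "sent"
[1,2] (PP/(N\NP))/PP  lex  "song"
[2,3] PP  lex  "clearly"
[1,3] PP/(N\NP)  >  k=2
[3,4] N\NP  lex  "bone"
[1,4] PP  >  k=3
[0,4] PP/(S\N)  >  k=1
[4,5] S\N  lex  "river"
[0,5] PP  >  k=4
[5,6] PP  lex  "in"
[6,7] (S\PP)\PP  lex  "chased"
[5,7] S\PP  <  k=6
[0,7] S  <  k=5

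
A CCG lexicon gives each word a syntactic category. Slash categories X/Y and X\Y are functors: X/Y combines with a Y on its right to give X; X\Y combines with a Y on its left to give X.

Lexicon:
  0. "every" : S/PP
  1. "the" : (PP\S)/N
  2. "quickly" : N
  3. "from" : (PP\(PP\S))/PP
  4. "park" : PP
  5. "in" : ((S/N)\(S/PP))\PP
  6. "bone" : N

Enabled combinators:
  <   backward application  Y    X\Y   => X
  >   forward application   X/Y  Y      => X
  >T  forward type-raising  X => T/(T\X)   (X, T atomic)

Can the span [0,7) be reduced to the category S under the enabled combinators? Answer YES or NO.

[0,7] S   >
  [0,6] S/N   <
    [0,1] "every" : S/PP
    [1,6] (S/N)\(S/PP)   <
      [1,5] PP   <
        [1,3] PP\S   >
          [1,2] "the" : (PP\S)/N
          [2,3] "quickly" : N
        [3,5] PP\(PP\S)   >
          [3,4] "from" : (PP\(PP\S))/PP
          [4,5] "park" : PP
      [5,6] "in" : ((S/N)\(S/PP))\PP
  [6,7] "bone" : N

YES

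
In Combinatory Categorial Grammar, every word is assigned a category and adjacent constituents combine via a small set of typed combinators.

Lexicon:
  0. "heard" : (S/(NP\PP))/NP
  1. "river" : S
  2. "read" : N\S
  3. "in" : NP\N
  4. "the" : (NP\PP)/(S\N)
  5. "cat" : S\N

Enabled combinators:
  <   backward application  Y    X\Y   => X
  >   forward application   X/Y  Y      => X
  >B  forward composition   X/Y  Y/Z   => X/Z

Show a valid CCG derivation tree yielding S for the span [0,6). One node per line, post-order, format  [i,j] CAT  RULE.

[0,6] S   >
  [0,4] S/(NP\PP)   >
    [0,1] "heard" : (S/(NP\PP))/NP
    [1,4] NP   <
      [1,3] N   <
        [1,2] "river" : S
        [2,3] "read" : N\S
      [3,4] "in" : NP\N
  [4,6] NP\PP   >
    [4,5] "the" : (NP\PP)/(S\N)
    [5,6] "cat" : S\N

[0,1] (S/(NP\PP))/NP  lex  "heard"
[1,2] S  lex  "river"
[2,3] N\S  lex  "read"
[1,3] N  <  k=2
[3,4] NP\N  lex  "in"
[1,4] NP  <  k=3
[0,4] S/(NP\PP)  >  k=1
[4,5] (NP\PP)/(S\N)  lex  "the"
[5,6] S\N  lex  "cat"
[4,6] NP\PP  >  k=5
[0,6] S  >  k=4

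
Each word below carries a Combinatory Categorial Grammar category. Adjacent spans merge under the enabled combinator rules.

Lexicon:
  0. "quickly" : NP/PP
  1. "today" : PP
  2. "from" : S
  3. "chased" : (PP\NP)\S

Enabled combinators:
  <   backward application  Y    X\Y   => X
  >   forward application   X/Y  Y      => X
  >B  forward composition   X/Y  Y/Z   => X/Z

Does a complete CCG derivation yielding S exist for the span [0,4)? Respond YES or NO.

NP/PP PP S (PP\NP)\S
CKY chart[0,4] = {PP}; S ∉ chart

NO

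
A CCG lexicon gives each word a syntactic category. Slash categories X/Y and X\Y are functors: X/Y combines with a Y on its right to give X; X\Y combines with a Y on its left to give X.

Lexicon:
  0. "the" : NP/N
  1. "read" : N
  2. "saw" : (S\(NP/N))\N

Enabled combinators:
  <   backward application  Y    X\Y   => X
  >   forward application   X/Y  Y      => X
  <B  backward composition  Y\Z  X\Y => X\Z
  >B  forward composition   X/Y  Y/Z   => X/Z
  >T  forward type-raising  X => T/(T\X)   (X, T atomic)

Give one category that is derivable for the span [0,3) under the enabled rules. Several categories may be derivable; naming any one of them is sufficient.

S

[0,3] S   <
  [0,1] "the" : NP/N
  [1,3] S\(NP/N)   <
    [1,2] "read" : N
    [2,3] "saw" : (S\(NP/N))\N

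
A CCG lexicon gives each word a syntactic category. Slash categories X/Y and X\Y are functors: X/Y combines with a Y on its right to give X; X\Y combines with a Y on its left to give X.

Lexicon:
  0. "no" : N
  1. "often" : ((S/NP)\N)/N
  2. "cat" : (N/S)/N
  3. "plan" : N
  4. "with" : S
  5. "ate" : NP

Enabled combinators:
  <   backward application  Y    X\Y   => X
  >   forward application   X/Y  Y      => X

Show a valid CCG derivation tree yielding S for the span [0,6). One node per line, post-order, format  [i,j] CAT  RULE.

[0,6] S   >
  [0,5] S/NP   <
    [0,1] "no" : N
    [1,5] (S/NP)\N   >
      [1,2] "often" : ((S/NP)\N)/N
      [2,5] N   >
        [2,4] N/S   >
          [2,3] "cat" : (N/S)/N
          [3,4] "plan" : N
        [4,5] "with" : S
  [5,6] "ate" : NP

[0,1] N  lex  "no"
[1,2] ((S/NP)\N)/N  lex  "often"
[2,3] (N/S)/N  lex  "cat"
[3,4] N  lex  "plan"
[2,4] N/S  >  k=3
[4,5] S  lex  "with"
[2,5] N  >  k=4
[1,5] (S/NP)\N  >  k=2
[0,5] S/NP  <  k=1
[5,6] NP  lex  "ate"
[0,6] S  >  k=5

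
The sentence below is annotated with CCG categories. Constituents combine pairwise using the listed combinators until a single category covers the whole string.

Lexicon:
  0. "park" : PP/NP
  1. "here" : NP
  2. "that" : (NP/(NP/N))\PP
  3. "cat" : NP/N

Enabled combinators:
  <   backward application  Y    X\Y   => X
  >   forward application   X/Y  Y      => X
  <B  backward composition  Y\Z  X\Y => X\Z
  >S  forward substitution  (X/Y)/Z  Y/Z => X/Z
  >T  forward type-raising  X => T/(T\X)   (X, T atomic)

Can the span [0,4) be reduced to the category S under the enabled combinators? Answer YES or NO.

PP/NP NP (NP/(NP/N))\PP NP/N
CKY chart[0,4] = {N/(N\NP), NP, NP/(NP\NP), PP/(PP\NP), S/(S\NP)}; S ∉ chart

NO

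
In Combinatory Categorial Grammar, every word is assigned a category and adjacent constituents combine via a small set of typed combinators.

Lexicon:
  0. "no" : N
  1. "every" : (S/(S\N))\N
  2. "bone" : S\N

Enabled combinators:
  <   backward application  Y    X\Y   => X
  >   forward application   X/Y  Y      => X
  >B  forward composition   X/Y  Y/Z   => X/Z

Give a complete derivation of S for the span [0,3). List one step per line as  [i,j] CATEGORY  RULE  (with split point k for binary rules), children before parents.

[0,3] S   >
  [0,2] S/(S\N)   <
    [0,1] "no" : N
    [1,2] "every" : (S/(S\N))\N
  [2,3] "bone" : S\N

[0,1] N  lex  "no"
[1,2] (S/(S\N))\N  lex  "every"
[0,2] S/(S\N)  <  k=1
[2,3] S\N  lex  "bone"
[0,3] S  >  k=2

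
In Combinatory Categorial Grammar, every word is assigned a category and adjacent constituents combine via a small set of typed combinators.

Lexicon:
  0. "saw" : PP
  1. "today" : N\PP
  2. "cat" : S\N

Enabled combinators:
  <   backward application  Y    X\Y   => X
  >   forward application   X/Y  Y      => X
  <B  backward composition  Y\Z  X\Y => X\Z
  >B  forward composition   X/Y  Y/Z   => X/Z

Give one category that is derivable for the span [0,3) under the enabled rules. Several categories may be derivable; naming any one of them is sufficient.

S

[0,3] S   <
  [0,1] "saw" : PP
  [1,3] S\PP   <B
    [1,2] "today" : N\PP
    [2,3] "cat" : S\N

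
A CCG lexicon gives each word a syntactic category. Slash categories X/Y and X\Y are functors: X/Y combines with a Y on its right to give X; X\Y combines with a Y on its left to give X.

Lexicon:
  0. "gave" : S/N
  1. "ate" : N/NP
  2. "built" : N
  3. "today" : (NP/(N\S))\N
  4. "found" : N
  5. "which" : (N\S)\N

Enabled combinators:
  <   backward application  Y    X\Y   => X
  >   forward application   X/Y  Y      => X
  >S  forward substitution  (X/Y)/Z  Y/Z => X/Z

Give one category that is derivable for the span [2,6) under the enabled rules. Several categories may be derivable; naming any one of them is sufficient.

[0,6] S   >
  [0,1] "gave" : S/N
  [1,6] N   >
    [1,2] "ate" : N/NP
    [2,6] NP   >
      [2,4] NP/(N\S)   <
        [2,3] "built" : N
        [3,4] "today" : (NP/(N\S))\N
      [4,6] N\S   <
        [4,5] "found" : N
        [5,6] "which" : (N\S)\N

NP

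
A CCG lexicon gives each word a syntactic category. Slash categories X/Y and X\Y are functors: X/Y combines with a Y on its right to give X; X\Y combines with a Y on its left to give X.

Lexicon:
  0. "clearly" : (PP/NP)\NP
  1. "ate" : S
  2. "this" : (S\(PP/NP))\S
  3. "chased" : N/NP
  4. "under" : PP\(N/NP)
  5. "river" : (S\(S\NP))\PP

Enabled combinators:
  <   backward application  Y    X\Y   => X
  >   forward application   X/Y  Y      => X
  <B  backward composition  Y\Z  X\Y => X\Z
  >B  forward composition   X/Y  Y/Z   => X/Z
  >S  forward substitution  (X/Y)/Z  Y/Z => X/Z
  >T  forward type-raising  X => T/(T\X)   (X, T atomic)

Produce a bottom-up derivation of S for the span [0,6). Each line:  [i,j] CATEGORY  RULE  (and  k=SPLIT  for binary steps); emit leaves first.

[0,1] (PP/NP)\NP  lex  "clearly"
[1,2] S  lex  "ate"
[2,3] (S\(PP/NP))\S  lex  "this"
[1,3] S\(PP/NP)  <  k=2
[0,3] S\NP  <B  k=1
[3,4] N/NP  lex  "chased"
[4,5] PP\(N/NP)  lex  "under"
[3,5] PP  <  k=4
[5,6] (S\(S\NP))\PP  lex  "river"
[3,6] S\(S\NP)  <  k=5
[0,6] S  <  k=3

[0,6] S   <
  [0,3] S\NP   <B
    [0,1] "clearly" : (PP/NP)\NP
    [1,3] S\(PP/NP)   <
      [1,2] "ate" : S
      [2,3] "this" : (S\(PP/NP))\S
  [3,6] S\(S\NP)   <
    [3,5] PP   <
      [3,4] "chased" : N/NP
      [4,5] "under" : PP\(N/NP)
    [5,6] "river" : (S\(S\NP))\PP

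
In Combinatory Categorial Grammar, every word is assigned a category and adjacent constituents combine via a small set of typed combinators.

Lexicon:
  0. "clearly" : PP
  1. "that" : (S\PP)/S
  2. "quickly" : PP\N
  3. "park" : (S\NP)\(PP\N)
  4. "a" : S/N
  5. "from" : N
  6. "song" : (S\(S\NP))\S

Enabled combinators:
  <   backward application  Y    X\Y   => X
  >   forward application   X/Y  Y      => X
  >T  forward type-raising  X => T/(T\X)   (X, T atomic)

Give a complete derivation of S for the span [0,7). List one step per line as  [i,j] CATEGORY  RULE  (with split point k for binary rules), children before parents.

[0,1] PP  lex  "clearly"
[1,2] (S\PP)/S  lex  "that"
[2,3] PP\N  lex  "quickly"
[3,4] (S\NP)\(PP\N)  lex  "park"
[2,4] S\NP  <  k=3
[4,5] S/N  lex  "a"
[5,6] N  lex  "from"
[4,6] S  >  k=5
[6,7] (S\(S\NP))\S  lex  "song"
[4,7] S\(S\NP)  <  k=6
[2,7] S  <  k=4
[1,7] S\PP  >  k=2
[0,7] S  <  k=1

[0,7] S   <
  [0,1] "clearly" : PP
  [1,7] S\PP   >
    [1,2] "that" : (S\PP)/S
    [2,7] S   <
      [2,4] S\NP   <
        [2,3] "quickly" : PP\N
        [3,4] "park" : (S\NP)\(PP\N)
      [4,7] S\(S\NP)   <
        [4,6] S   >
          [4,5] "a" : S/N
          [5,6] "from" : N
        [6,7] "song" : (S\(S\NP))\S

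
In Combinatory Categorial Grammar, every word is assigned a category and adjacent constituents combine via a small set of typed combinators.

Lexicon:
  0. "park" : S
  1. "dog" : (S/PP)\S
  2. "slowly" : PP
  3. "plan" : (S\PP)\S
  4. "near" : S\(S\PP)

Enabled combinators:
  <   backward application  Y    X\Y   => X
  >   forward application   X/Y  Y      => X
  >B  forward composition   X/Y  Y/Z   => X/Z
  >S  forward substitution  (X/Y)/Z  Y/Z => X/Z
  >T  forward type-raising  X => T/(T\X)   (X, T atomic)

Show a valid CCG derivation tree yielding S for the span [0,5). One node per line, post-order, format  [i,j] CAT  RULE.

[0,5] S   <
  [0,4] S\PP   <
    [0,3] S   >
      [0,2] S/PP   <
        [0,1] "park" : S
        [1,2] "dog" : (S/PP)\S
      [2,3] "slowly" : PP
    [3,4] "plan" : (S\PP)\S
  [4,5] "near" : S\(S\PP)

[0,1] S  lex  "park"
[1,2] (S/PP)\S  lex  "dog"
[0,2] S/PP  <  k=1
[2,3] PP  lex  "slowly"
[0,3] S  >  k=2
[3,4] (S\PP)\S  lex  "plan"
[0,4] S\PP  <  k=3
[4,5] S\(S\PP)  lex  "near"
[0,5] S  <  k=4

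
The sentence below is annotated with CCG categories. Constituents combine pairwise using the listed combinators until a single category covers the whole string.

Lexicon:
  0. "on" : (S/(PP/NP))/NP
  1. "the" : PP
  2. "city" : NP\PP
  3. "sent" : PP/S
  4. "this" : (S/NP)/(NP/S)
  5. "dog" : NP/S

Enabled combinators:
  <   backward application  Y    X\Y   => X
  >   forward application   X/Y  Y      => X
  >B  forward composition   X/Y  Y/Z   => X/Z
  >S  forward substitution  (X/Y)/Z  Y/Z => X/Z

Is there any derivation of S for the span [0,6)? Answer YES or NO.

[0,6] S   >
  [0,3] S/(PP/NP)   >
    [0,1] "on" : (S/(PP/NP))/NP
    [1,3] NP   <
      [1,2] "the" : PP
      [2,3] "city" : NP\PP
  [3,6] PP/NP   >B
    [3,4] "sent" : PP/S
    [4,6] S/NP   >
      [4,5] "this" : (S/NP)/(NP/S)
      [5,6] "dog" : NP/S

YES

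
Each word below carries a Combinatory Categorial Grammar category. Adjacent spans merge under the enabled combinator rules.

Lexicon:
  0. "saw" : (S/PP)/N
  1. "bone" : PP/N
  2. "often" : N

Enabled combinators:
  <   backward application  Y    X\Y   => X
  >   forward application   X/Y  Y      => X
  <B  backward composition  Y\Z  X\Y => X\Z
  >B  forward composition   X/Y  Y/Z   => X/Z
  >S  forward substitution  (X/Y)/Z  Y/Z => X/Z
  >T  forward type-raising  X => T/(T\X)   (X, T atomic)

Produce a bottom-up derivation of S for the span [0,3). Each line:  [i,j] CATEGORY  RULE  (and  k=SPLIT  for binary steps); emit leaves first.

[0,3] S   >
  [0,2] S/N   >S
    [0,1] "saw" : (S/PP)/N
    [1,2] "bone" : PP/N
  [2,3] "often" : N

[0,1] (S/PP)/N  lex  "saw"
[1,2] PP/N  lex  "bone"
[0,2] S/N  >S  k=1
[2,3] N  lex  "often"
[0,3] S  >  k=2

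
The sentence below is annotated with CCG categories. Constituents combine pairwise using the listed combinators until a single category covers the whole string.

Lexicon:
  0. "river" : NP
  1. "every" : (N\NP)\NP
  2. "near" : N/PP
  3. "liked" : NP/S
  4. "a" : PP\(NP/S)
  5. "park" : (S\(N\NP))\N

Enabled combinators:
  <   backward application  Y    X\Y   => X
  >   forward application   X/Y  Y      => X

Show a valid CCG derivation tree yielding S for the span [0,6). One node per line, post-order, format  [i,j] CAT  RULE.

[0,6] S   <
  [0,2] N\NP   <
    [0,1] "river" : NP
    [1,2] "every" : (N\NP)\NP
  [2,6] S\(N\NP)   <
    [2,5] N   >
      [2,3] "near" : N/PP
      [3,5] PP   <
        [3,4] "liked" : NP/S
        [4,5] "a" : PP\(NP/S)
    [5,6] "park" : (S\(N\NP))\N

[0,1] NP  lex  "river"
[1,2] (N\NP)\NP  lex  "every"
[0,2] N\NP  <  k=1
[2,3] N/PP  lex  "near"
[3,4] NP/S  lex  "liked"
[4,5] PP\(NP/S)  lex  "a"
[3,5] PP  <  k=4
[2,5] N  >  k=3
[5,6] (S\(N\NP))\N  lex  "park"
[2,6] S\(N\NP)  <  k=5
[0,6] S  <  k=2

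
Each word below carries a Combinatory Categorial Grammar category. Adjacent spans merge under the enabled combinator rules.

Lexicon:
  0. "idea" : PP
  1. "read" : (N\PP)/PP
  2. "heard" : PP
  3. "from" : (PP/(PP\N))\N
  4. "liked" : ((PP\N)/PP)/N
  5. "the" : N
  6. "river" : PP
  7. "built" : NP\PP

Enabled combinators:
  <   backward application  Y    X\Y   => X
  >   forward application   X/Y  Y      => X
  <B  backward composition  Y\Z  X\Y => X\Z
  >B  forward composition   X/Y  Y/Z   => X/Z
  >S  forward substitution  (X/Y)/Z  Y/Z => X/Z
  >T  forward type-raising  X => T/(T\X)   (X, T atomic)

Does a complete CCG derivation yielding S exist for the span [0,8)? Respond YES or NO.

PP (N\PP)/PP PP (PP/(PP\N))\N ((PP\N)/PP)/N N PP NP\PP
CKY chart[0,8] = {N/(N\NP), NP, NP/(NP\NP), PP/(PP\NP), S/(S\NP)}; S ∉ chart

NO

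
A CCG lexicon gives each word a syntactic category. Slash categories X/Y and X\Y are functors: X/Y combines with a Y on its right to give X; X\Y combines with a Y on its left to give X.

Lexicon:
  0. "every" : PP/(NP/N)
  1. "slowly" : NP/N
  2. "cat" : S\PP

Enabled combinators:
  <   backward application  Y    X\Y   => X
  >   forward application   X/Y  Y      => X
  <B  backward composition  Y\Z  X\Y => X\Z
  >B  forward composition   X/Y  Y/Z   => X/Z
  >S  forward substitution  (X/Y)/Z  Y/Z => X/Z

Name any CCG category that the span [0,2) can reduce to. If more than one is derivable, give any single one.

PP

[0,3] S   <
  [0,2] PP   >
    [0,1] "every" : PP/(NP/N)
    [1,2] "slowly" : NP/N
  [2,3] "cat" : S\PP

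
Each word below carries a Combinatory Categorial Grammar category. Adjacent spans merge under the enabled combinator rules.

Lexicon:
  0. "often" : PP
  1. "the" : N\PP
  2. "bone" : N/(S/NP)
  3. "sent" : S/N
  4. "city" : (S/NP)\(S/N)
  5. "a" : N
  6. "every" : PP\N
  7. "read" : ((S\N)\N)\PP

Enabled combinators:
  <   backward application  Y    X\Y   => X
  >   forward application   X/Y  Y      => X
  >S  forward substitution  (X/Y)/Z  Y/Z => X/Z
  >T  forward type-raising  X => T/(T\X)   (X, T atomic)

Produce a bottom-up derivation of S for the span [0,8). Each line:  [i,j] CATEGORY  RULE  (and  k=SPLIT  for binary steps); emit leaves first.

[0,1] PP  lex  "often"
[1,2] N\PP  lex  "the"
[0,2] N  <  k=1
[2,3] N/(S/NP)  lex  "bone"
[3,4] S/N  lex  "sent"
[4,5] (S/NP)\(S/N)  lex  "city"
[3,5] S/NP  <  k=4
[2,5] N  >  k=3
[5,6] N  lex  "a"
[5,6] PP/(PP\N)  >T
[6,7] PP\N  lex  "every"
[5,7] PP  >  k=6
[7,8] ((S\N)\N)\PP  lex  "read"
[5,8] (S\N)\N  <  k=7
[2,8] S\N  <  k=5
[0,8] S  <  k=2

[0,8] S   <
  [0,2] N   <
    [0,1] "often" : PP
    [1,2] "the" : N\PP
  [2,8] S\N   <
    [2,5] N   >
      [2,3] "bone" : N/(S/NP)
      [3,5] S/NP   <
        [3,4] "sent" : S/N
        [4,5] "city" : (S/NP)\(S/N)
    [5,8] (S\N)\N   <
      [5,7] PP   >
        [5,6] PP/(PP\N)   >T
          [5,6] "a" : N
        [6,7] "every" : PP\N
      [7,8] "read" : ((S\N)\N)\PP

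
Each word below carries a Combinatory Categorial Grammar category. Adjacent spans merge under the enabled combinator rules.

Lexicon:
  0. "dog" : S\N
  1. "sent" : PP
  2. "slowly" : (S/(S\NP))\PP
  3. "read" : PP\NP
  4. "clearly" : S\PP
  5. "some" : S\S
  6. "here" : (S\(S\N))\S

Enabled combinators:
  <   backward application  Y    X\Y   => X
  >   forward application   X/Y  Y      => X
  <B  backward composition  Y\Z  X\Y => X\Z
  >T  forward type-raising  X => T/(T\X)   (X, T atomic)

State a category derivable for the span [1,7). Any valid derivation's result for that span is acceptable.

[0,7] S   <
  [0,1] "dog" : S\N
  [1,7] S\(S\N)   <
    [1,6] S   >
      [1,3] S/(S\NP)   <
        [1,2] "sent" : PP
        [2,3] "slowly" : (S/(S\NP))\PP
      [3,6] S\NP   <B
        [3,4] "read" : PP\NP
        [4,6] S\PP   <B
          [4,5] "clearly" : S\PP
          [5,6] "some" : S\S
    [6,7] "here" : (S\(S\N))\S

S\(S\N)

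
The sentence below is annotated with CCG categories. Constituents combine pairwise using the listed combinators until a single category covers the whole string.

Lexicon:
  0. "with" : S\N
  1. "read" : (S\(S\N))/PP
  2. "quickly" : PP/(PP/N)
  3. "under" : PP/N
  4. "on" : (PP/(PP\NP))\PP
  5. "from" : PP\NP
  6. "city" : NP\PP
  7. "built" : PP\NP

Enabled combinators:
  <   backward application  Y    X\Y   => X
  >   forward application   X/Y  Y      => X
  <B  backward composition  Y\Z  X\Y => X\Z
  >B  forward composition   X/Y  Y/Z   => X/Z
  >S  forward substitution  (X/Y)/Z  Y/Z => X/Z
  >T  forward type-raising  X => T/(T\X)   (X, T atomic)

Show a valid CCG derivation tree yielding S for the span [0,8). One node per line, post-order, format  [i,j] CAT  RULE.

[0,1] S\N  lex  "with"
[1,2] (S\(S\N))/PP  lex  "read"
[2,3] PP/(PP/N)  lex  "quickly"
[3,4] PP/N  lex  "under"
[2,4] PP  >  k=3
[4,5] (PP/(PP\NP))\PP  lex  "on"
[2,5] PP/(PP\NP)  <  k=4
[5,6] PP\NP  lex  "from"
[6,7] NP\PP  lex  "city"
[7,8] PP\NP  lex  "built"
[6,8] PP\PP  <B  k=7
[5,8] PP\NP  <B  k=6
[2,8] PP  >  k=5
[1,8] S\(S\N)  >  k=2
[0,8] S  <  k=1

[0,8] S   <
  [0,1] "with" : S\N
  [1,8] S\(S\N)   >
    [1,2] "read" : (S\(S\N))/PP
    [2,8] PP   >
      [2,5] PP/(PP\NP)   <
        [2,4] PP   >
          [2,3] "quickly" : PP/(PP/N)
          [3,4] "under" : PP/N
        [4,5] "on" : (PP/(PP\NP))\PP
      [5,8] PP\NP   <B
        [5,6] "from" : PP\NP
        [6,8] PP\PP   <B
          [6,7] "city" : NP\PP
          [7,8] "built" : PP\NP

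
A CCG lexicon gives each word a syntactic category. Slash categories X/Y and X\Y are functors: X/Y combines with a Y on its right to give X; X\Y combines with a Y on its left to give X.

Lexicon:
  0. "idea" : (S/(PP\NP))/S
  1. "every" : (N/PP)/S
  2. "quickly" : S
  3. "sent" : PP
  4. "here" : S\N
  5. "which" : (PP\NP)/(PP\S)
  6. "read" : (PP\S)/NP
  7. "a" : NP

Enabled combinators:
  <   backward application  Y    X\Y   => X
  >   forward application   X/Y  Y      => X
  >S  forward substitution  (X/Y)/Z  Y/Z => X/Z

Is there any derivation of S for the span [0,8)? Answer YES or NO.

[0,8] S   >
  [0,5] S/(PP\NP)   >
    [0,1] "idea" : (S/(PP\NP))/S
    [1,5] S   <
      [1,4] N   >
        [1,3] N/PP   >
          [1,2] "every" : (N/PP)/S
          [2,3] "quickly" : S
        [3,4] "sent" : PP
      [4,5] "here" : S\N
  [5,8] PP\NP   >
    [5,6] "which" : (PP\NP)/(PP\S)
    [6,8] PP\S   >
      [6,7] "read" : (PP\S)/NP
      [7,8] "a" : NP

YES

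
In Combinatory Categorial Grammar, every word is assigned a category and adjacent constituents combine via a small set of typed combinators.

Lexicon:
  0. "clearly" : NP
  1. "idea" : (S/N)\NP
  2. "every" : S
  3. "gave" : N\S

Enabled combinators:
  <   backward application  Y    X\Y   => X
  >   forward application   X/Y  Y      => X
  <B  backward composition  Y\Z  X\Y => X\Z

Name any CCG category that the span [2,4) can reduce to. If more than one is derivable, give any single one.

[0,4] S   >
  [0,2] S/N   <
    [0,1] "clearly" : NP
    [1,2] "idea" : (S/N)\NP
  [2,4] N   <
    [2,3] "every" : S
    [3,4] "gave" : N\S

N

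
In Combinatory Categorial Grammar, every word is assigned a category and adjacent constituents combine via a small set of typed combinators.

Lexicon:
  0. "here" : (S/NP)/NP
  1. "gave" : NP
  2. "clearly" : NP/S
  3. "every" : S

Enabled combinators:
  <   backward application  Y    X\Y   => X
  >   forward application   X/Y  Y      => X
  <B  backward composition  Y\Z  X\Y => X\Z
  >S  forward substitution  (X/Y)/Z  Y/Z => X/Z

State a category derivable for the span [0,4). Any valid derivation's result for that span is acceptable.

[0,4] S   >
  [0,2] S/NP   >
    [0,1] "here" : (S/NP)/NP
    [1,2] "gave" : NP
  [2,4] NP   >
    [2,3] "clearly" : NP/S
    [3,4] "every" : S

S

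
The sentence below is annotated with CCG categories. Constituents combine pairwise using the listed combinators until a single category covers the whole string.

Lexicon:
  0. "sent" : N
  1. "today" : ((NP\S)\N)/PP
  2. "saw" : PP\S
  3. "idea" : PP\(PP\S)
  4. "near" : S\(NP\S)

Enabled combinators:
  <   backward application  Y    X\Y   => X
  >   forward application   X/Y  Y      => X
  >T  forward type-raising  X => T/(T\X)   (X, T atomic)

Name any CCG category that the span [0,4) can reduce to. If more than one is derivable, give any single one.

[0,5] S   <
  [0,4] NP\S   <
    [0,1] "sent" : N
    [1,4] (NP\S)\N   >
      [1,2] "today" : ((NP\S)\N)/PP
      [2,4] PP   <
        [2,3] "saw" : PP\S
        [3,4] "idea" : PP\(PP\S)
  [4,5] "near" : S\(NP\S)

NP\S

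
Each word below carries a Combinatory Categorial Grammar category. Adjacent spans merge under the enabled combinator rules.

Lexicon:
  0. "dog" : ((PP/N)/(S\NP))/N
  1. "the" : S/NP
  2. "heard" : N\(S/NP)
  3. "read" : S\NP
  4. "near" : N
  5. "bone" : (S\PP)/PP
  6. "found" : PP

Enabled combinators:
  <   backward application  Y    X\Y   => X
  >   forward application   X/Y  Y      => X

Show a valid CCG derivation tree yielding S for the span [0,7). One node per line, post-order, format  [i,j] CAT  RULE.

[0,7] S   <
  [0,5] PP   >
    [0,4] PP/N   >
      [0,3] (PP/N)/(S\NP)   >
        [0,1] "dog" : ((PP/N)/(S\NP))/N
        [1,3] N   <
          [1,2] "the" : S/NP
          [2,3] "heard" : N\(S/NP)
      [3,4] "read" : S\NP
    [4,5] "near" : N
  [5,7] S\PP   >
    [5,6] "bone" : (S\PP)/PP
    [6,7] "found" : PP

[0,1] ((PP/N)/(S\NP))/N  lex  "dog"
[1,2] S/NP  lex  "the"
[2,3] N\(S/NP)  lex  "heard"
[1,3] N  <  k=2
[0,3] (PP/N)/(S\NP)  >  k=1
[3,4] S\NP  lex  "read"
[0,4] PP/N  >  k=3
[4,5] N  lex  "near"
[0,5] PP  >  k=4
[5,6] (S\PP)/PP  lex  "bone"
[6,7] PP  lex  "found"
[5,7] S\PP  >  k=6
[0,7] S  <  k=5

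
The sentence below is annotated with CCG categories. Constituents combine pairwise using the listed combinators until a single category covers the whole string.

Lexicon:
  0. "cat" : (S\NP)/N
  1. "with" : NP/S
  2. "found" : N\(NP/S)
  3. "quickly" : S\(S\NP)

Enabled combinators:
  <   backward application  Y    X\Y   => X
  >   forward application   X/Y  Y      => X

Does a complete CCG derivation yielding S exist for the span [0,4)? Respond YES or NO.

YES

[0,4] S   <
  [0,3] S\NP   >
    [0,1] "cat" : (S\NP)/N
    [1,3] N   <
      [1,2] "with" : NP/S
      [2,3] "found" : N\(NP/S)
  [3,4] "quickly" : S\(S\NP)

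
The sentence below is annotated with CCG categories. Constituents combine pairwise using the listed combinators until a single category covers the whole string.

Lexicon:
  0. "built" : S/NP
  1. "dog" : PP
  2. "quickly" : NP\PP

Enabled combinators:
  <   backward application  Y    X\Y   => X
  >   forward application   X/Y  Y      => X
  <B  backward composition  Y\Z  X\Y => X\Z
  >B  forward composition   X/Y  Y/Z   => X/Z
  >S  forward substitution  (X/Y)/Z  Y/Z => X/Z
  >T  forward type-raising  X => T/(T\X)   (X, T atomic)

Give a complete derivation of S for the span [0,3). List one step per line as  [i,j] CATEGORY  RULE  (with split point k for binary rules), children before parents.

[0,1] S/NP  lex  "built"
[1,2] PP  lex  "dog"
[2,3] NP\PP  lex  "quickly"
[1,3] NP  <  k=2
[0,3] S  >  k=1

[0,3] S   >
  [0,1] "built" : S/NP
  [1,3] NP   <
    [1,2] "dog" : PP
    [2,3] "quickly" : NP\PP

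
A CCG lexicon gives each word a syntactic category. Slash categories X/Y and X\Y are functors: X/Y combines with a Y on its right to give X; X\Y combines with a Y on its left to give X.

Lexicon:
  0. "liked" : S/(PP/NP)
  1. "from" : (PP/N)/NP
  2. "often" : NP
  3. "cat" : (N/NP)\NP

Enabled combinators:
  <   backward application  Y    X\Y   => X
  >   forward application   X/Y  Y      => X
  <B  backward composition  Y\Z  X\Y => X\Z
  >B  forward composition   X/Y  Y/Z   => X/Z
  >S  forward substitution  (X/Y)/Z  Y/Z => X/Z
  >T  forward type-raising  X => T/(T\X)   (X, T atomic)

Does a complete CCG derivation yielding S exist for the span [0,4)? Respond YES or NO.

YES

[0,4] S   >
  [0,1] "liked" : S/(PP/NP)
  [1,4] PP/NP   >S
    [1,2] "from" : (PP/N)/NP
    [2,4] N/NP   <
      [2,3] "often" : NP
      [3,4] "cat" : (N/NP)\NP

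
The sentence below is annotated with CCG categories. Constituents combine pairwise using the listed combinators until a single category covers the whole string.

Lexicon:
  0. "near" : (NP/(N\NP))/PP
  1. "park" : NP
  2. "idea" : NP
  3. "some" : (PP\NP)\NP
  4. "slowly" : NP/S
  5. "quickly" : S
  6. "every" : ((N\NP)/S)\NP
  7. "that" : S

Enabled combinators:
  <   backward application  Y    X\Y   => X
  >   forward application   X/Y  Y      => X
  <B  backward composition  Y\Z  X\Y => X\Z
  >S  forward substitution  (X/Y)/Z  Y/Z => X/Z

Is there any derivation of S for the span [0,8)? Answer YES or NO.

(NP/(N\NP))/PP NP NP (PP\NP)\NP NP/S S ((N\NP)/S)\NP S
CKY chart[0,8] = {NP}; S ∉ chart

NO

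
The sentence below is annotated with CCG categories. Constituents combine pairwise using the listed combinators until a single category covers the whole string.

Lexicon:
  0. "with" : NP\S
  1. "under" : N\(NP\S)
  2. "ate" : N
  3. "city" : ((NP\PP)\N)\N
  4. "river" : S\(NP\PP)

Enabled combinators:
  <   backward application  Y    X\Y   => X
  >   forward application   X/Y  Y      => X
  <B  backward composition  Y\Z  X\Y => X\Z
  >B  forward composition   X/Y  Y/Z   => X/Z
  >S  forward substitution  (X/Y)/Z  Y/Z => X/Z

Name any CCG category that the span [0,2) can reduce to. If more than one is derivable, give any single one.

N

[0,5] S   <
  [0,4] NP\PP   <
    [0,2] N   <
      [0,1] "with" : NP\S
      [1,2] "under" : N\(NP\S)
    [2,4] (NP\PP)\N   <
      [2,3] "ate" : N
      [3,4] "city" : ((NP\PP)\N)\N
  [4,5] "river" : S\(NP\PP)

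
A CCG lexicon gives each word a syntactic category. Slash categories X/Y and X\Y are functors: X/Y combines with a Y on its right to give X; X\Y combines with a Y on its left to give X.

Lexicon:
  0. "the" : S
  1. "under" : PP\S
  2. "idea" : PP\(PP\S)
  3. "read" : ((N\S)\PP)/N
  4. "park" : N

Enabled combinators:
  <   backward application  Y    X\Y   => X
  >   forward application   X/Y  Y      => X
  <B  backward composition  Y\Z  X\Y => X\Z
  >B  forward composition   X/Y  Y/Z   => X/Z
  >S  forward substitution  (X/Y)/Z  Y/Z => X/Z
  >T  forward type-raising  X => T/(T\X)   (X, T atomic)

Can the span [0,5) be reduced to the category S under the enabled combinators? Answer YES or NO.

NO

S PP\S PP\(PP\S) ((N\S)\PP)/N N
CKY chart[0,5] = {N, N/(N\N), NP/(NP\N), PP/(PP\N), S/(S\N)}; S ∉ chart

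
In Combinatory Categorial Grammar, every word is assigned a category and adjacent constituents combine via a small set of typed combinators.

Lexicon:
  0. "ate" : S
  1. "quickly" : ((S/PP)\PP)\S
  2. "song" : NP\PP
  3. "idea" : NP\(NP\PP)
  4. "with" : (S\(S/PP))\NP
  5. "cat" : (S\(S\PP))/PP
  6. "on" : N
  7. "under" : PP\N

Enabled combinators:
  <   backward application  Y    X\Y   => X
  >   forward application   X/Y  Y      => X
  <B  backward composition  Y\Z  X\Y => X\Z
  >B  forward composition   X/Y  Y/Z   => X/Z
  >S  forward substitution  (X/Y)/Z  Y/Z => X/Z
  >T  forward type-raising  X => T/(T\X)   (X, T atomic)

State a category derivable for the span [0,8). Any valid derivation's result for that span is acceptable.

S

[0,8] S   <
  [0,5] S\PP   <B
    [0,2] (S/PP)\PP   <
      [0,1] "ate" : S
      [1,2] "quickly" : ((S/PP)\PP)\S
    [2,5] S\(S/PP)   <
      [2,4] NP   <
        [2,3] "song" : NP\PP
        [3,4] "idea" : NP\(NP\PP)
      [4,5] "with" : (S\(S/PP))\NP
  [5,8] S\(S\PP)   >
    [5,6] "cat" : (S\(S\PP))/PP
    [6,8] PP   >
      [6,7] PP/(PP\N)   >T
        [6,7] "on" : N
      [7,8] "under" : PP\N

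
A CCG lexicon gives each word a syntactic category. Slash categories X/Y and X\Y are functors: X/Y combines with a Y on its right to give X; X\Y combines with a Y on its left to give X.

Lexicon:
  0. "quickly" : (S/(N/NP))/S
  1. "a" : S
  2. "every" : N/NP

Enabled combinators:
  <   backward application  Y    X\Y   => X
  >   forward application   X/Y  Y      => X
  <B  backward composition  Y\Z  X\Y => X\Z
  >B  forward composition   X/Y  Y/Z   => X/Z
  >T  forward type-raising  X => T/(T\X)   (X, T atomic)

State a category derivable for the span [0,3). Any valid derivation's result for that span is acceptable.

[0,3] S   >
  [0,2] S/(N/NP)   >
    [0,1] "quickly" : (S/(N/NP))/S
    [1,2] "a" : S
  [2,3] "every" : N/NP

S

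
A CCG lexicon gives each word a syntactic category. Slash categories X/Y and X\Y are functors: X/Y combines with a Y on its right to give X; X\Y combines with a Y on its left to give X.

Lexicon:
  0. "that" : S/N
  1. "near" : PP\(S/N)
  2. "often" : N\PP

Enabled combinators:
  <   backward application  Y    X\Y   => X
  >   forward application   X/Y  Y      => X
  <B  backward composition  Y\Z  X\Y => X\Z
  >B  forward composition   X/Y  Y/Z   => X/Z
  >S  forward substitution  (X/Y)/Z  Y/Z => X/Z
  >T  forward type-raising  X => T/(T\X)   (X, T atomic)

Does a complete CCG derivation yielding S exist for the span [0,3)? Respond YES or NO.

S/N PP\(S/N) N\PP
CKY chart[0,3] = {N, N/(N\N), NP/(NP\N), PP/(PP\N), S/(S\N)}; S ∉ chart

NO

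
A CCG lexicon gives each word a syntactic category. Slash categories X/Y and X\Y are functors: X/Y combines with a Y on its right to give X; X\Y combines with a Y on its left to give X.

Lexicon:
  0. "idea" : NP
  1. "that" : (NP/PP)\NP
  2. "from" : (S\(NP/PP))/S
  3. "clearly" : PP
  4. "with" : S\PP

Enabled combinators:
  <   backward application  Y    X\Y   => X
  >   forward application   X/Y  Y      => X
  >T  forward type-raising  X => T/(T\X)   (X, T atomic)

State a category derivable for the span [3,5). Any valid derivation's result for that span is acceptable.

S

[0,5] S   <
  [0,2] NP/PP   <
    [0,1] "idea" : NP
    [1,2] "that" : (NP/PP)\NP
  [2,5] S\(NP/PP)   >
    [2,3] "from" : (S\(NP/PP))/S
    [3,5] S   >
      [3,4] S/(S\PP)   >T
        [3,4] "clearly" : PP
      [4,5] "with" : S\PP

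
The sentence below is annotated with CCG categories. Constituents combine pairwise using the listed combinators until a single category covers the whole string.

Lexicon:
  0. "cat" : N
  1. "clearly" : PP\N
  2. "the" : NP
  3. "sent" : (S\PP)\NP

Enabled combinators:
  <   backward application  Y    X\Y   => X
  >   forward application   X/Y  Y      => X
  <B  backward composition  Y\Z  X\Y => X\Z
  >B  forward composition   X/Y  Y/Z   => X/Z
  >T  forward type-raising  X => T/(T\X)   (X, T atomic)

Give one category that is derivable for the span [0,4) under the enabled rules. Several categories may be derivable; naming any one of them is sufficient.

S

[0,4] S   <
  [0,1] "cat" : N
  [1,4] S\N   <B
    [1,2] "clearly" : PP\N
    [2,4] S\PP   <
      [2,3] "the" : NP
      [3,4] "sent" : (S\PP)\NP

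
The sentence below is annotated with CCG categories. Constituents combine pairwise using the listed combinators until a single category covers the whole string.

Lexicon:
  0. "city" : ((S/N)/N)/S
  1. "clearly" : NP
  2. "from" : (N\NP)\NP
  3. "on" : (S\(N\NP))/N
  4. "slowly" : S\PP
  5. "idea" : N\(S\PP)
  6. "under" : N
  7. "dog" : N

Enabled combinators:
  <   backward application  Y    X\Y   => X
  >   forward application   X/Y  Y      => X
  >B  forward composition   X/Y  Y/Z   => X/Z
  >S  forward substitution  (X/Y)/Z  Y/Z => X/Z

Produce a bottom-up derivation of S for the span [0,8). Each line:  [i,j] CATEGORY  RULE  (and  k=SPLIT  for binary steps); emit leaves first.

[0,1] ((S/N)/N)/S  lex  "city"
[1,2] NP  lex  "clearly"
[2,3] (N\NP)\NP  lex  "from"
[1,3] N\NP  <  k=2
[3,4] (S\(N\NP))/N  lex  "on"
[4,5] S\PP  lex  "slowly"
[5,6] N\(S\PP)  lex  "idea"
[4,6] N  <  k=5
[3,6] S\(N\NP)  >  k=4
[1,6] S  <  k=3
[0,6] (S/N)/N  >  k=1
[6,7] N  lex  "under"
[0,7] S/N  >  k=6
[7,8] N  lex  "dog"
[0,8] S  >  k=7

[0,8] S   >
  [0,7] S/N   >
    [0,6] (S/N)/N   >
      [0,1] "city" : ((S/N)/N)/S
      [1,6] S   <
        [1,3] N\NP   <
          [1,2] "clearly" : NP
          [2,3] "from" : (N\NP)\NP
        [3,6] S\(N\NP)   >
          [3,4] "on" : (S\(N\NP))/N
          [4,6] N   <
            [4,5] "slowly" : S\PP
            [5,6] "idea" : N\(S\PP)
    [6,7] "under" : N
  [7,8] "dog" : N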